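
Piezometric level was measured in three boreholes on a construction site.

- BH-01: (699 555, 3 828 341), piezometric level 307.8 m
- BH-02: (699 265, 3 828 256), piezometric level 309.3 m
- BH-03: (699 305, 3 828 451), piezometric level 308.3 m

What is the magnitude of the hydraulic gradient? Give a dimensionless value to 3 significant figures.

0.00583

Taking BH-01 as reference: BH-02−BH-01 = (-290, -85, +1.5); BH-03−BH-01 = (-250, 110, +0.5).
Solve a·Δx + b·Δy = Δh: det = (-290)·110 − (-250)·(-85) = -53150.
∂h/∂x = [(+1.5)·110 − (+0.5)·(-85)] / -53150 = -0.003904
∂h/∂y = [(-290)·(+0.5) − (-250)·(+1.5)] / -53150 = -0.004327
|∇h| = √(-0.003904² + -0.004327²) = 0.005828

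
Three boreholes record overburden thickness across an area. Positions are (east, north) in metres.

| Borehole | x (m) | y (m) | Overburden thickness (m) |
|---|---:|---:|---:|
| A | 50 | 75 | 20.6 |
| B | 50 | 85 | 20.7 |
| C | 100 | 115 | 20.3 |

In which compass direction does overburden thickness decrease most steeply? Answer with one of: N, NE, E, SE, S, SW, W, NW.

With d = a·x + b·y + c and A as origin, the differences give:
  0·a + 10·b = +0.1
  50·a + 40·b = -0.3
Eliminate b (×40 and ×10, subtract): -500·a = 7.00 → a = ∂d/∂x = -0.01400
Back-substitute: b = ∂d/∂y = +0.010000.
Steepest decrease is along −∇f = (+0.01400 E, -0.010000 N) → southeast.

SE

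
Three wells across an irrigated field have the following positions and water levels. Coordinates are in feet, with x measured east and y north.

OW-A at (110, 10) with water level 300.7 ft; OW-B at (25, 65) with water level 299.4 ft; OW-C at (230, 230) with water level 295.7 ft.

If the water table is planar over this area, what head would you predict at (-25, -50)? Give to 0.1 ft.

Taking OW-A as reference: OW-B−OW-A = (-85, 55, -1.3); OW-C−OW-A = (120, 220, -5.0).
Solve a·Δx + b·Δy = Δh: det = (-85)·220 − 120·55 = -25300.
∂h/∂x = [(-1.3)·220 − (-5.0)·55] / -25300 = +0.0004348
∂h/∂y = [(-85)·(-5.0) − 120·(-1.3)] / -25300 = -0.02296
h(-25, -50) = 300.7 + (+0.0004348)·(-135) + (-0.02296)·(-60) = 300.7 -0.059 +1.378 = 302.019 ft.

302.0 ft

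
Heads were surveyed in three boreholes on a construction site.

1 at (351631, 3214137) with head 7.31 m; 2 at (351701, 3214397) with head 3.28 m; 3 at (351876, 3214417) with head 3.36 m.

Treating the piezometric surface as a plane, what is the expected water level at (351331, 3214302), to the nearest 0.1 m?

4.0 m

Taking 1 as reference: 2−1 = (70, 260, -4.03); 3−1 = (245, 280, -3.95).
Determinant of the coordinate differences = 70·280 − 245·260 = -44100.
∂h/∂x = [(-4.03)·280 − (-3.95)·260] / -44100 = +0.002299
∂h/∂y = [70·(-3.95) − 245·(-4.03)] / -44100 = -0.01612
h(351331, 3214302) = 7.31 + (+0.002299)·(-300) + (-0.01612)·(165) = 7.31 -0.690 -2.660 = 3.961 m.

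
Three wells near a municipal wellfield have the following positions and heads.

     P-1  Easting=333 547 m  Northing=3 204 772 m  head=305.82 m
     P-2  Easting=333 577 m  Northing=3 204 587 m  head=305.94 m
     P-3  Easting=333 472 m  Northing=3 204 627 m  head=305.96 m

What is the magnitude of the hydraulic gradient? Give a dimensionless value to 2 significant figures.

0.00086

Differences from P-1: to P-2 (Δx, Δy, Δh) = (30, -185, +0.12); to P-3 = (-75, -145, +0.14).
Solve a·Δx + b·Δy = Δh: det = 30·(-145) − (-75)·(-185) = -18225.
∂h/∂x = [(+0.12)·(-145) − (+0.14)·(-185)] / -18225 = -0.0004664
∂h/∂y = [30·(+0.14) − (-75)·(+0.12)] / -18225 = -0.0007243
|∇h| = √(-0.0004664² + -0.0007243²) = 0.0008615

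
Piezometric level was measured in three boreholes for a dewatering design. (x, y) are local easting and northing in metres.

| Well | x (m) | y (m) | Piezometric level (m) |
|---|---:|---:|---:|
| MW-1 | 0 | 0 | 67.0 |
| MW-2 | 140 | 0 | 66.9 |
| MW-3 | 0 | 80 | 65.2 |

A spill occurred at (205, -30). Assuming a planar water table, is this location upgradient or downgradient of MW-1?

∂h/∂x = (66.9 − 67.0) / (140 − 0) = -0.0007143
∂h/∂y = (65.2 − 67.0) / (80 − 0) = -0.02250
Head at (205, -30) = 67.0 + (-0.0007143)·(205) + (-0.02250)·(-30) = 67.53 m.
That is higher than the 67.0 m at MW-1, so the point is upgradient.

upgradient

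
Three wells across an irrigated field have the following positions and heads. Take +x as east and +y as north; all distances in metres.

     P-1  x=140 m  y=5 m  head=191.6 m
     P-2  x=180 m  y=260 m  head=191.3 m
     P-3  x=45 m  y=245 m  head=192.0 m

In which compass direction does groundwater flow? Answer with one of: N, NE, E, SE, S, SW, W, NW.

E

Three-point gradient (reference P-1): Δ to P-2 = (40, 255, -0.3), Δ to P-3 = (-95, 240, +0.4).
∂h/∂x = -0.005144, ∂h/∂y = -0.0003695 (det = 33825).
Flow = −∇h = (+0.005144 east, +0.0003695 north), which points east.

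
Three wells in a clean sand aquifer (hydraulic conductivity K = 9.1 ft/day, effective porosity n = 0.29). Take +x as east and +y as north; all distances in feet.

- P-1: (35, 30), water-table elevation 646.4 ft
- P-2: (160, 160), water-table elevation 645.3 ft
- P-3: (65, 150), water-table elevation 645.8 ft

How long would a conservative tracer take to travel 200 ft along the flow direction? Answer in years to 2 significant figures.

2.8 years

Differences from P-1: to P-2 (Δx, Δy, Δh) = (125, 130, -1.1); to P-3 = (30, 120, -0.6).
Determinant of the coordinate differences = 125·120 − 30·130 = 11100.
∂h/∂x = [(-1.1)·120 − (-0.6)·130] / 11100 = -0.004865
∂h/∂y = [125·(-0.6) − 30·(-1.1)] / 11100 = -0.003784
|∇h| = √(-0.004865² + -0.003784²) = 0.006163
Seepage velocity v = K·i/n = 9.1 × 0.006163 / 0.29 = 0.1934 ft/day.
t = 200 / 0.1934 = 1034 days = 2.83 years.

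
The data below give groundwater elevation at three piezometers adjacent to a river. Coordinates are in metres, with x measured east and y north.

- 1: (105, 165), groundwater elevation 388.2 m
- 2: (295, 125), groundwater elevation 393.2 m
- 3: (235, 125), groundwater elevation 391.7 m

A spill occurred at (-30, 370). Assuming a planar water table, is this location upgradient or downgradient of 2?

Taking 1 as reference: 2−1 = (190, -40, +5.0); 3−1 = (130, -40, +3.5).
Solve a·Δx + b·Δy = Δh: det = 190·(-40) − 130·(-40) = -2400.
∂h/∂x = [(+5.0)·(-40) − (+3.5)·(-40)] / -2400 = +0.02500
∂h/∂y = [190·(+3.5) − 130·(+5.0)] / -2400 = -0.006250
Head at (-30, 370) = 388.2 + (+0.02500)·(-135) + (-0.006250)·(205) = 383.54 m.
That is lower than the 393.2 m at 2, so the point is downgradient.

downgradient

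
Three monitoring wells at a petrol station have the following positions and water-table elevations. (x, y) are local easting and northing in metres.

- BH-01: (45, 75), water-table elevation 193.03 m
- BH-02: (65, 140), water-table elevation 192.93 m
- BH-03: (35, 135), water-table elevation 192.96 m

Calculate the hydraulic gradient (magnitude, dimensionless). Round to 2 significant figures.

0.0015

With h = a·x + b·y + c and BH-01 as origin, the differences give:
  20·a + 65·b = -0.10
  (-10)·a + 60·b = -0.07
Eliminate b (×60 and ×65, subtract): 1850·a = -1.450 → a = ∂h/∂x = -0.0007838
Back-substitute: b = ∂h/∂y = -0.001297.
|∇h| = √(-0.0007838² + -0.001297²) = 0.001515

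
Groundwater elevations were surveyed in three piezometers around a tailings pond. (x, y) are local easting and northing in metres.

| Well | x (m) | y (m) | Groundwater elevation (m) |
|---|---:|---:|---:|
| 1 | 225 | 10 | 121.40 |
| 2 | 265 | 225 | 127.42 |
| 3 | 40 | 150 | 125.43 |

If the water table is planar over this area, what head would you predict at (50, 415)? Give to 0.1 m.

132.9 m

With h = a·x + b·y + c and 1 as origin, the differences give:
  40·a + 215·b = +6.02
  (-185)·a + 140·b = +4.03
Eliminate b (×140 and ×215, subtract): 45375·a = -23.650 → a = ∂h/∂x = -0.0005212
Back-substitute: b = ∂h/∂y = +0.02810.
h(50, 415) = 121.40 + (-0.0005212)·(-175) + (+0.02810)·(405) = 121.40 +0.091 +11.379 = 132.870 m.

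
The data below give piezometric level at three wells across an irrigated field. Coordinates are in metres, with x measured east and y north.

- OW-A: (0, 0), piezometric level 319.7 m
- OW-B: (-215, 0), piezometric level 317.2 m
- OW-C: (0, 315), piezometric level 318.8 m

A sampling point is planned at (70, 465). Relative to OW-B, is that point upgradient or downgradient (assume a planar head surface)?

upgradient

∂h/∂x = (317.2 − 319.7) / (-215 − 0) = +0.01163
∂h/∂y = (318.8 − 319.7) / (315 − 0) = -0.002857
Head at (70, 465) = 319.7 + (+0.01163)·(70) + (-0.002857)·(465) = 319.19 m.
That is higher than the 317.2 m at OW-B, so the point is upgradient.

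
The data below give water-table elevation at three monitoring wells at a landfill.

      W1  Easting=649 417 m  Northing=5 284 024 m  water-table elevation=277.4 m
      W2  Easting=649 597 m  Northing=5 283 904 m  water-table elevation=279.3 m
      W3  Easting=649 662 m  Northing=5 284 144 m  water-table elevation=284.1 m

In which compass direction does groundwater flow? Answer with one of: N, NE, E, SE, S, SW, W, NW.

With h = a·x + b·y + c and W1 as origin, the differences give:
  180·a + (-120)·b = +1.9
  245·a + 120·b = +6.7
Eliminate b (×120 and ×(-120), subtract): 51000·a = 1032.00 → a = ∂h/∂x = +0.02024
Back-substitute: b = ∂h/∂y = +0.01452.
Flow = −∇h = (-0.02024 east, -0.01452 north), which points southwest.

SW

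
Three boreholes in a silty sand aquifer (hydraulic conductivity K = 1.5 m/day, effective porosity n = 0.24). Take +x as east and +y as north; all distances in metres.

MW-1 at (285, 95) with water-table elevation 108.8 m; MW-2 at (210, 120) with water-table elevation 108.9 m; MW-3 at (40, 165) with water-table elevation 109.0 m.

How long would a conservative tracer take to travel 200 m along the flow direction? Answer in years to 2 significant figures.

7.9 years

Three-point gradient (reference MW-1): Δ to MW-2 = (-75, 25, +0.1), Δ to MW-3 = (-245, 70, +0.2).
∂h/∂x = +0.002286, ∂h/∂y = +0.01086 (det = 875).
|∇h| = √(0.002286² + 0.01086²) = 0.0111
Seepage velocity v = K·i/n = 1.5 × 0.0111 / 0.24 = 0.06938 m/day.
t = 200 / 0.06938 = 2883 days = 7.89 years.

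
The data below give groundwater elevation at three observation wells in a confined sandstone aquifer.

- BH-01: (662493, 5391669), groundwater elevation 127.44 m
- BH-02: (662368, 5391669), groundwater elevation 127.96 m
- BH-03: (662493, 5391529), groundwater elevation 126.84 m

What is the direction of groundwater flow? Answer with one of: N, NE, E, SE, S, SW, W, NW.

∂h/∂x = (127.96 − 127.44) / (662368 − 662493) = -0.004160
∂h/∂y = (126.84 − 127.44) / (5391529 − 5391669) = +0.004286
Flow = −∇h = (+0.004160 east, -0.004286 north), which points southeast.

SE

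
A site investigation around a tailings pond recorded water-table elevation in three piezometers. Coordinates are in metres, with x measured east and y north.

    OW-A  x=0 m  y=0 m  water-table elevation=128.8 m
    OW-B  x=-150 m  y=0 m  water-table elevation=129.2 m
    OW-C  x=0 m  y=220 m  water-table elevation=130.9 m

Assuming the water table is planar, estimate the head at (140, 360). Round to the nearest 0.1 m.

131.9 m

∂h/∂x = (129.2 − 128.8) / (-150 − 0) = -0.002667
∂h/∂y = (130.9 − 128.8) / (220 − 0) = +0.009545
h(140, 360) = 128.8 + (-0.002667)·(140) + (+0.009545)·(360) = 128.8 -0.373 +3.436 = 131.863 m.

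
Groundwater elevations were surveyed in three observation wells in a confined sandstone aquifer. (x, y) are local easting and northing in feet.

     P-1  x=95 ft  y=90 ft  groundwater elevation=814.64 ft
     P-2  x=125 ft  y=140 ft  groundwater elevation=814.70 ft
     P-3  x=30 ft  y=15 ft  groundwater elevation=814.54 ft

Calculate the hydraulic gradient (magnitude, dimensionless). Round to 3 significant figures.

Three-point gradient (reference P-1): Δ to P-2 = (30, 50, +0.06), Δ to P-3 = (-65, -75, -0.10).
∂h/∂x = +0.0005000, ∂h/∂y = +0.0009000 (det = 1000).
|∇h| = √(0.0005000² + 0.0009000²) = 0.00103

0.00103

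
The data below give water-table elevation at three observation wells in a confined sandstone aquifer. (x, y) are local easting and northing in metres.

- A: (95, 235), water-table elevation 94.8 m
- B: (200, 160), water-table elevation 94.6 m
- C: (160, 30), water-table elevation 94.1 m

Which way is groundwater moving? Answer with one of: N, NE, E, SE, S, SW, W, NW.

S

With h = a·x + b·y + c and A as origin, the differences give:
  105·a + (-75)·b = -0.2
  65·a + (-205)·b = -0.7
Eliminate b (×(-205) and ×(-75), subtract): -16650·a = -11.50 → a = ∂h/∂x = +0.0006907
Back-substitute: b = ∂h/∂y = +0.003634.
Flow = −∇h = (-0.0006907 east, -0.003634 north), which points south.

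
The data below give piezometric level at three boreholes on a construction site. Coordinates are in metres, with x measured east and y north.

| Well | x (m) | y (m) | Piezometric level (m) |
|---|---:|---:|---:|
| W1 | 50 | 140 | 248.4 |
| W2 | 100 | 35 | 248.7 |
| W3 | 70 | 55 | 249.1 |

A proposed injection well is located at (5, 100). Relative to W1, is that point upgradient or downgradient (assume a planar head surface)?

upgradient

Taking W1 as reference: W2−W1 = (50, -105, +0.3); W3−W1 = (20, -85, +0.7).
Solve a·Δx + b·Δy = Δh: det = 50·(-85) − 20·(-105) = -2150.
∂h/∂x = [(+0.3)·(-85) − (+0.7)·(-105)] / -2150 = -0.02233
∂h/∂y = [50·(+0.7) − 20·(+0.3)] / -2150 = -0.01349
Head at (5, 100) = 248.4 + (-0.02233)·(-45) + (-0.01349)·(-40) = 249.94 m.
That is higher than the 248.4 m at W1, so the point is upgradient.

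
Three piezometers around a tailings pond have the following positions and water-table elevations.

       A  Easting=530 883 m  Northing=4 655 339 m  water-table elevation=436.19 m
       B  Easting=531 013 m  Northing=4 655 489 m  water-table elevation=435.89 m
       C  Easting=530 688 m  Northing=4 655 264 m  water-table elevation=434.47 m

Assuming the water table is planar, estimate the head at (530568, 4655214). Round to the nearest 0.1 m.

Taking A as reference: B−A = (130, 150, -0.30); C−A = (-195, -75, -1.72).
Solve a·Δx + b·Δy = Δh: det = 130·(-75) − (-195)·150 = 19500.
∂h/∂x = [(-0.30)·(-75) − (-1.72)·150] / 19500 = +0.01438
∂h/∂y = [130·(-1.72) − (-195)·(-0.30)] / 19500 = -0.01447
h(530568, 4655214) = 436.19 + (+0.01438)·(-315) + (-0.01447)·(-125) = 436.19 -4.531 +1.808 = 433.467 m.

433.5 m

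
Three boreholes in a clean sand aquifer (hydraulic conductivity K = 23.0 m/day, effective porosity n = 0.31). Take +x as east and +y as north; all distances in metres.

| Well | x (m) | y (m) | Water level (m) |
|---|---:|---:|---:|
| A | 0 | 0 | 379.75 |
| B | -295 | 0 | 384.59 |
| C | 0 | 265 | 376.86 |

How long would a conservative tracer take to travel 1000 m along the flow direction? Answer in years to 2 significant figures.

1.9 years

∂h/∂x = (384.59 − 379.75) / (-295 − 0) = -0.01641
∂h/∂y = (376.86 − 379.75) / (265 − 0) = -0.01091
|∇h| = √(-0.01641² + -0.01091²) = 0.01971
Seepage velocity v = K·i/n = 23.0 × 0.01971 / 0.31 = 1.462 m/day.
t = 1000 / 1.462 = 684 days = 1.87 years.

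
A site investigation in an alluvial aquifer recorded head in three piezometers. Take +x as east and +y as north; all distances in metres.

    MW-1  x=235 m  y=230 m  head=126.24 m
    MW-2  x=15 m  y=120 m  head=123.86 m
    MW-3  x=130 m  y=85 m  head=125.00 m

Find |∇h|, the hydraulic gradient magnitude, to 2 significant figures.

Three-point gradient (reference MW-1): Δ to MW-2 = (-220, -110, -2.38), Δ to MW-3 = (-105, -145, -1.24).
∂h/∂x = +0.01026, ∂h/∂y = +0.001125 (det = 20350).
|∇h| = √(0.01026² + 0.001125²) = 0.01032

0.010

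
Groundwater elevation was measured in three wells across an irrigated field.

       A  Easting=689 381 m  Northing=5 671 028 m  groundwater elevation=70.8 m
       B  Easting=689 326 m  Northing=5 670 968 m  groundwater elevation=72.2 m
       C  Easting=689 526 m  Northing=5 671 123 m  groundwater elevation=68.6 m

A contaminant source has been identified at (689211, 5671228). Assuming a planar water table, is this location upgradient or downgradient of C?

Taking A as reference: B−A = (-55, -60, +1.4); C−A = (145, 95, -2.2).
Determinant of the coordinate differences = (-55)·95 − 145·(-60) = 3475.
∂h/∂x = [(+1.4)·95 − (-2.2)·(-60)] / 3475 = +0.0002878
∂h/∂y = [(-55)·(-2.2) − 145·(+1.4)] / 3475 = -0.02360
Head at (689211, 5671228) = 70.8 + (+0.0002878)·(-170) + (-0.02360)·(200) = 66.03 m.
That is lower than the 68.6 m at C, so the point is downgradient.

downgradient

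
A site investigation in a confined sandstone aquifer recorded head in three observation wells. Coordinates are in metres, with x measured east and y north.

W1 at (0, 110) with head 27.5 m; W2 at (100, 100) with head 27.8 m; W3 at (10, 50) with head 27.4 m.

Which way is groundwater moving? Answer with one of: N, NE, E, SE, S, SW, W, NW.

SW

With h = a·x + b·y + c and W1 as origin, the differences give:
  100·a + (-10)·b = +0.3
  10·a + (-60)·b = -0.1
Eliminate b (×(-60) and ×(-10), subtract): -5900·a = -19.00 → a = ∂h/∂x = +0.003220
Back-substitute: b = ∂h/∂y = +0.002203.
Flow = −∇h = (-0.003220 east, -0.002203 north), which points southwest.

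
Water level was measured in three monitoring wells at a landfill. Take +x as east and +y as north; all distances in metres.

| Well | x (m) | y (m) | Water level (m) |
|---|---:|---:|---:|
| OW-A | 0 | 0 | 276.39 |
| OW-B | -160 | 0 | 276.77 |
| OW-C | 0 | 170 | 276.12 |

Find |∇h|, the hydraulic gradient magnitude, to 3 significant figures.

∂h/∂x = (276.77 − 276.39) / (-160 − 0) = -0.002375
∂h/∂y = (276.12 − 276.39) / (170 − 0) = -0.001588
|∇h| = √(-0.002375² + -0.001588²) = 0.002857

0.00286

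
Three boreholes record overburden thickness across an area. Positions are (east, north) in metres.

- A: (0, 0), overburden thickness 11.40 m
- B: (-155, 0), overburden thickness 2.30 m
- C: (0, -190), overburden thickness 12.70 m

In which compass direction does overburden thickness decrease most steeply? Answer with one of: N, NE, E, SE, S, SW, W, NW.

W

∂d/∂x = (2.30 − 11.40) / (-155 − 0) = +0.05871
∂d/∂y = (12.70 − 11.40) / (-190 − 0) = -0.006842
Steepest decrease is along −∇f = (-0.05871 E, +0.006842 N) → west.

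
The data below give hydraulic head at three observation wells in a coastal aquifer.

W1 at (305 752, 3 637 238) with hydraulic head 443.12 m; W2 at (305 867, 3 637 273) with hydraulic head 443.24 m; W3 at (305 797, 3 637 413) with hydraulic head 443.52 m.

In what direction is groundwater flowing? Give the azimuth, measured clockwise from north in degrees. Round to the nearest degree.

190°

Differences from W1: to W2 (Δx, Δy, Δh) = (115, 35, +0.12); to W3 = (45, 175, +0.40).
Determinant of the coordinate differences = 115·175 − 45·35 = 18550.
∂h/∂x = [(+0.12)·175 − (+0.40)·35] / 18550 = +0.0003774
∂h/∂y = [115·(+0.40) − 45·(+0.12)] / 18550 = +0.002189
Flow direction (−∇h) has components (-0.0003774 E, -0.002189 N).
Azimuth = atan2(E, N) = atan2(-0.0003774, -0.002189) = 189.8° ≈ 190°.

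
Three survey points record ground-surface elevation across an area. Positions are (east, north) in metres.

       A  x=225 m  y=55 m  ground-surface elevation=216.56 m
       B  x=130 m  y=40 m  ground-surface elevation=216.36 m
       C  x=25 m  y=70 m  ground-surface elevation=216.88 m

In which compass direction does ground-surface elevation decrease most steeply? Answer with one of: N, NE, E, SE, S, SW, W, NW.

Three-point gradient (reference A): Δ to B = (-95, -15, -0.20), Δ to C = (-200, 15, +0.32).
∂z/∂x = -0.0004068, ∂z/∂y = +0.01591 (det = -4425).
Steepest decrease is along −∇f = (+0.0004068 E, -0.01591 N) → south.

S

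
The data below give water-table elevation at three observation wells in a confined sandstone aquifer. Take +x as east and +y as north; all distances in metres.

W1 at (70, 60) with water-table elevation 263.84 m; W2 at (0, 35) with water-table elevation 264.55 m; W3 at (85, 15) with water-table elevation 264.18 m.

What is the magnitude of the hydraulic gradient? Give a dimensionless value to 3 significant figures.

0.0118

With h = a·x + b·y + c and W1 as origin, the differences give:
  (-70)·a + (-25)·b = +0.71
  15·a + (-45)·b = +0.34
Eliminate b (×(-45) and ×(-25), subtract): 3525·a = -23.450 → a = ∂h/∂x = -0.006652
Back-substitute: b = ∂h/∂y = -0.009773.
|∇h| = √(-0.006652² + -0.009773²) = 0.01182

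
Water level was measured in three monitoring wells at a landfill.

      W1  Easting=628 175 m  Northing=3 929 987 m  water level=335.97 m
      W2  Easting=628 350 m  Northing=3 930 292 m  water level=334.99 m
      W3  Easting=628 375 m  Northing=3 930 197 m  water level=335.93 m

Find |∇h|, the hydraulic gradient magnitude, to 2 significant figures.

With h = a·x + b·y + c and W1 as origin, the differences give:
  175·a + 305·b = -0.98
  200·a + 210·b = -0.04
Eliminate b (×210 and ×305, subtract): -24250·a = -193.600 → a = ∂h/∂x = +0.007984
Back-substitute: b = ∂h/∂y = -0.007794.
|∇h| = √(0.007984² + -0.007794²) = 0.01116

0.011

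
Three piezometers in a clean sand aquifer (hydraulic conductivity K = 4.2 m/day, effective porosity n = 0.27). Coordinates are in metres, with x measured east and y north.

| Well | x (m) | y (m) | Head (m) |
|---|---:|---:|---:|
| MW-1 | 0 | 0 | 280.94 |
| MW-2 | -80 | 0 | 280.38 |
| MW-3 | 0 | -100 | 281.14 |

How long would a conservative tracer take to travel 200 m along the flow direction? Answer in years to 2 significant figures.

4.8 years

∂h/∂x = (280.38 − 280.94) / (-80 − 0) = +0.007000
∂h/∂y = (281.14 − 280.94) / (-100 − 0) = -0.002000
|∇h| = √(0.007000² + -0.002000²) = 0.00728
Seepage velocity v = K·i/n = 4.2 × 0.00728 / 0.27 = 0.1132 m/day.
t = 200 / 0.1132 = 1767 days = 4.84 years.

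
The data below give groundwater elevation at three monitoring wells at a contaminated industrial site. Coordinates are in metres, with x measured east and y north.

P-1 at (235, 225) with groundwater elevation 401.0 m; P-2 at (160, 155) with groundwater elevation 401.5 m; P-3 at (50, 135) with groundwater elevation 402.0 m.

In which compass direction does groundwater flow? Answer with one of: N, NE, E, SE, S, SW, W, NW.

Differences from P-1: to P-2 (Δx, Δy, Δh) = (-75, -70, +0.5); to P-3 = (-185, -90, +1.0).
Determinant of the coordinate differences = (-75)·(-90) − (-185)·(-70) = -6200.
∂h/∂x = [(+0.5)·(-90) − (+1.0)·(-70)] / -6200 = -0.004032
∂h/∂y = [(-75)·(+1.0) − (-185)·(+0.5)] / -6200 = -0.002823
Flow = −∇h = (+0.004032 east, +0.002823 north), which points northeast.

NE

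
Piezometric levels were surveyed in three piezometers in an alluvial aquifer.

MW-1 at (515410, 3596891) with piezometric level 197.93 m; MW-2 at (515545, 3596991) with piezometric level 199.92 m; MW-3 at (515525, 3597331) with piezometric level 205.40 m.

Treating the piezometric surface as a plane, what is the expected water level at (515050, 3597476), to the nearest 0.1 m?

206.5 m

With h = a·x + b·y + c and MW-1 as origin, the differences give:
  135·a + 100·b = +1.99
  115·a + 440·b = +7.47
Eliminate b (×440 and ×100, subtract): 47900·a = 128.600 → a = ∂h/∂x = +0.002685
Back-substitute: b = ∂h/∂y = +0.01628.
h(515050, 3597476) = 197.93 + (+0.002685)·(-360) + (+0.01628)·(585) = 197.93 -0.967 +9.521 = 206.485 m.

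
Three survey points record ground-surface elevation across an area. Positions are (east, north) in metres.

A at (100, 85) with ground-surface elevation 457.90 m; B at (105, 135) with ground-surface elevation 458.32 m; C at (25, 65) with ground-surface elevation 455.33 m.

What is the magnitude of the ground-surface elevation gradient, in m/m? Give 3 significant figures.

Taking A as reference: B−A = (5, 50, +0.42); C−A = (-75, -20, -2.57).
Determinant of the coordinate differences = 5·(-20) − (-75)·50 = 3650.
∂z/∂x = [(+0.42)·(-20) − (-2.57)·50] / 3650 = +0.03290
∂z/∂y = [5·(-2.57) − (-75)·(+0.42)] / 3650 = +0.005110
|∇f| = √(0.03290² + 0.005110²) = 0.03329 m/m

0.0333 m/m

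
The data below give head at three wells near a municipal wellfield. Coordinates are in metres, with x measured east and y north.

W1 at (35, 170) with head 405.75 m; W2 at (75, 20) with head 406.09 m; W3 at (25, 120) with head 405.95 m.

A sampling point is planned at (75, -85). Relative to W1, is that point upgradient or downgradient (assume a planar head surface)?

Three-point gradient (reference W1): Δ to W2 = (40, -150, +0.34), Δ to W3 = (-10, -50, +0.20).
∂h/∂x = -0.003714, ∂h/∂y = -0.003257 (det = -3500).
Head at (75, -85) = 405.75 + (-0.003714)·(40) + (-0.003257)·(-255) = 406.43 m.
That is higher than the 405.75 m at W1, so the point is upgradient.

upgradient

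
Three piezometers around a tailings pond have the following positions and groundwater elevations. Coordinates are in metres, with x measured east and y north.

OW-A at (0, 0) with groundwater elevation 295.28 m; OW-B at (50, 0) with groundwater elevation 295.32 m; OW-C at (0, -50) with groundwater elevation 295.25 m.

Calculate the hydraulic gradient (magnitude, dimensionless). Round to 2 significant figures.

∂h/∂x = (295.32 − 295.28) / (50 − 0) = +0.0008000
∂h/∂y = (295.25 − 295.28) / (-50 − 0) = +0.0006000
|∇h| = √(0.0008000² + 0.0006000²) = 0.001

0.0010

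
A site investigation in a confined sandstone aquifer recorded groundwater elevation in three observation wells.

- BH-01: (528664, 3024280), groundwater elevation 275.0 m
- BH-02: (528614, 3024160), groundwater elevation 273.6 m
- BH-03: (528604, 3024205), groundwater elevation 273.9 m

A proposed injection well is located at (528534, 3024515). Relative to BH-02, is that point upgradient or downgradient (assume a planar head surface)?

With h = a·x + b·y + c and BH-01 as origin, the differences give:
  (-50)·a + (-120)·b = -1.4
  (-60)·a + (-75)·b = -1.1
Eliminate b (×(-75) and ×(-120), subtract): -3450·a = -27.00 → a = ∂h/∂x = +0.007826
Back-substitute: b = ∂h/∂y = +0.008406.
Head at (528534, 3024515) = 275.0 + (+0.007826)·(-130) + (+0.008406)·(235) = 275.96 m.
That is higher than the 273.6 m at BH-02, so the point is upgradient.

upgradient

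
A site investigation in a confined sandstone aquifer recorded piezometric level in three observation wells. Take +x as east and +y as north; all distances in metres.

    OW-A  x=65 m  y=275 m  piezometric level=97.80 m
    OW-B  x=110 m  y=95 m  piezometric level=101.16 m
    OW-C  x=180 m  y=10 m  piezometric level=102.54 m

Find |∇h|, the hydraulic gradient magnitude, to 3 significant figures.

Taking OW-A as reference: OW-B−OW-A = (45, -180, +3.36); OW-C−OW-A = (115, -265, +4.74).
Determinant of the coordinate differences = 45·(-265) − 115·(-180) = 8775.
∂h/∂x = [(+3.36)·(-265) − (+4.74)·(-180)] / 8775 = -0.004239
∂h/∂y = [45·(+4.74) − 115·(+3.36)] / 8775 = -0.01973
|∇h| = √(-0.004239² + -0.01973²) = 0.02018

0.0202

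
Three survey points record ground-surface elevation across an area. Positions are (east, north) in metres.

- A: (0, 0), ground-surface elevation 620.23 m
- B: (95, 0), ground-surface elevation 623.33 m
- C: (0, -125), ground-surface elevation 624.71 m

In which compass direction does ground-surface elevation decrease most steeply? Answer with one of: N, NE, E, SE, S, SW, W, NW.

∂z/∂x = (623.33 − 620.23) / (95 − 0) = +0.03263
∂z/∂y = (624.71 − 620.23) / (-125 − 0) = -0.03584
Steepest decrease is along −∇f = (-0.03263 E, +0.03584 N) → northwest.

NW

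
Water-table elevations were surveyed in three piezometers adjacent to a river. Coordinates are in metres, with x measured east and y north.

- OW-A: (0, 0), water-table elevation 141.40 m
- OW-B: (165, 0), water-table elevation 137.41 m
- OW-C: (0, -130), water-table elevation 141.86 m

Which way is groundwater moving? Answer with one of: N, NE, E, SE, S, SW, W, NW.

E

∂h/∂x = (137.41 − 141.40) / (165 − 0) = -0.02418
∂h/∂y = (141.86 − 141.40) / (-130 − 0) = -0.003538
Flow = −∇h = (+0.02418 east, +0.003538 north), which points east.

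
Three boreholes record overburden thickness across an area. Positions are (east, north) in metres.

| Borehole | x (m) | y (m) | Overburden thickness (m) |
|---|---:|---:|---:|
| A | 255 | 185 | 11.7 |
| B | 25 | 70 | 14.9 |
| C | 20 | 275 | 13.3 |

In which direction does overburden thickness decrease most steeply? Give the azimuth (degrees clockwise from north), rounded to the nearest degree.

Taking A as reference: B−A = (-230, -115, +3.2); C−A = (-235, 90, +1.6).
Solve a·Δx + b·Δy = Δd: det = (-230)·90 − (-235)·(-115) = -47725.
∂d/∂x = [(+3.2)·90 − (+1.6)·(-115)] / -47725 = -0.009890
∂d/∂y = [(-230)·(+1.6) − (-235)·(+3.2)] / -47725 = -0.008046
Steepest decrease is along −∇f: components (+0.009890 E, +0.008046 N).
Azimuth = atan2(+0.009890, +0.008046) = 50.9° ≈ 051°.

051°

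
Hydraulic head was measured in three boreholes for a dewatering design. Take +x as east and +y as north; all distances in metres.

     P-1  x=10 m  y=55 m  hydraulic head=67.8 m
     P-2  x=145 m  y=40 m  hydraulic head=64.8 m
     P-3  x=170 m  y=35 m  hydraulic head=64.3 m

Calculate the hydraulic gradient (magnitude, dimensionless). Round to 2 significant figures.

0.035

Three-point gradient (reference P-1): Δ to P-2 = (135, -15, -3.0), Δ to P-3 = (160, -20, -3.5).
∂h/∂x = -0.02500, ∂h/∂y = -0.02500 (det = -300).
|∇h| = √(-0.02500² + -0.02500²) = 0.03536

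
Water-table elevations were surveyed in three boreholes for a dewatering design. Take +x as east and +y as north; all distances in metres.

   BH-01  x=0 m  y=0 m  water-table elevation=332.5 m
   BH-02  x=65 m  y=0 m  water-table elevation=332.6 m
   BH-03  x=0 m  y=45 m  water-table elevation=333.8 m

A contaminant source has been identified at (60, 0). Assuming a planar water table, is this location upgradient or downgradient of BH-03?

∂h/∂x = (332.6 − 332.5) / (65 − 0) = +0.001538
∂h/∂y = (333.8 − 332.5) / (45 − 0) = +0.02889
Head at (60, 0) = 332.5 + (+0.001538)·(60) + (+0.02889)·(0) = 332.59 m.
That is lower than the 333.8 m at BH-03, so the point is downgradient.

downgradient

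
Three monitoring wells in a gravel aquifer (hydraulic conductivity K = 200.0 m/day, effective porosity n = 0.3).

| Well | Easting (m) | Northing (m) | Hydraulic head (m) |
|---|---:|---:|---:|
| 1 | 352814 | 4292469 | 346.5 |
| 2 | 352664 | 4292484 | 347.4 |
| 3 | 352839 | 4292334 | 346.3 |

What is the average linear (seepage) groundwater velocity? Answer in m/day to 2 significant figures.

4.0 m/day

Taking 1 as reference: 2−1 = (-150, 15, +0.9); 3−1 = (25, -135, -0.2).
Solve a·Δx + b·Δy = Δh: det = (-150)·(-135) − 25·15 = 19875.
∂h/∂x = [(+0.9)·(-135) − (-0.2)·15] / 19875 = -0.005962
∂h/∂y = [(-150)·(-0.2) − 25·(+0.9)] / 19875 = +0.0003774
|∇h| = √(-0.005962² + 0.0003774²) = 0.005974
Seepage velocity v = K·i/n = 200.0 × 0.005974 / 0.3 = 3.983 m/day.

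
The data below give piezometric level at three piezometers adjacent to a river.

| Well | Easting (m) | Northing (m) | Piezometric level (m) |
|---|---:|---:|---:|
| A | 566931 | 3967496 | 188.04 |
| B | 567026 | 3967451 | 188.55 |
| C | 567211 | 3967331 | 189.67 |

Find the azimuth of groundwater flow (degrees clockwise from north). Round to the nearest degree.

318°

Differences from A: to B (Δx, Δy, Δh) = (95, -45, +0.51); to C = (280, -165, +1.63).
Solve a·Δx + b·Δy = Δh: det = 95·(-165) − 280·(-45) = -3075.
∂h/∂x = [(+0.51)·(-165) − (+1.63)·(-45)] / -3075 = +0.003512
∂h/∂y = [95·(+1.63) − 280·(+0.51)] / -3075 = -0.003919
Flow direction (−∇h) has components (-0.003512 E, +0.003919 N).
Azimuth = atan2(E, N) = atan2(-0.003512, +0.003919) = 318.1° ≈ 318°.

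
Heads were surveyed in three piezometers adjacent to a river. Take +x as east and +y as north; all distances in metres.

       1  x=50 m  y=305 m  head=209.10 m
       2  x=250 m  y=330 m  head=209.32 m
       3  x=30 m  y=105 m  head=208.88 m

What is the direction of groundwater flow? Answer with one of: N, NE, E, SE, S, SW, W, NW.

SW

With h = a·x + b·y + c and 1 as origin, the differences give:
  200·a + 25·b = +0.22
  (-20)·a + (-200)·b = -0.22
Eliminate b (×(-200) and ×25, subtract): -39500·a = -38.500 → a = ∂h/∂x = +0.0009747
Back-substitute: b = ∂h/∂y = +0.001003.
Flow = −∇h = (-0.0009747 east, -0.001003 north), which points southwest.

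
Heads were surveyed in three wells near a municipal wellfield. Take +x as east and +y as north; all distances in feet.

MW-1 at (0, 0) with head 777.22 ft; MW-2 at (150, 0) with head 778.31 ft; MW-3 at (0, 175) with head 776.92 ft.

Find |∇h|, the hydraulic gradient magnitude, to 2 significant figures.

∂h/∂x = (778.31 − 777.22) / (150 − 0) = +0.007267
∂h/∂y = (776.92 − 777.22) / (175 − 0) = -0.001714
|∇h| = √(0.007267² + -0.001714²) = 0.007466

0.0075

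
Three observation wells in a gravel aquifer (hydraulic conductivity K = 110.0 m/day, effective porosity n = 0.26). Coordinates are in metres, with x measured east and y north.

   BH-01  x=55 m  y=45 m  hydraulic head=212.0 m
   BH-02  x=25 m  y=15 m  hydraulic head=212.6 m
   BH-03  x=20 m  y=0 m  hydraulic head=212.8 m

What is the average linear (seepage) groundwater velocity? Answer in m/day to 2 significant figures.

6.0 m/day

With h = a·x + b·y + c and BH-01 as origin, the differences give:
  (-30)·a + (-30)·b = +0.6
  (-35)·a + (-45)·b = +0.8
Eliminate b (×(-45) and ×(-30), subtract): 300·a = -3.00 → a = ∂h/∂x = -0.010000
Back-substitute: b = ∂h/∂y = -0.01000.
|∇h| = √(-0.010000² + -0.01000²) = 0.01414
Seepage velocity v = K·i/n = 110.0 × 0.01414 / 0.26 = 5.982 m/day.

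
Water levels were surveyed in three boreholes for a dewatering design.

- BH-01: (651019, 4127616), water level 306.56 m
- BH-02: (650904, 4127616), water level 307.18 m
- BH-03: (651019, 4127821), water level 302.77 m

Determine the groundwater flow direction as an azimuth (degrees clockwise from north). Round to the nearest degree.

∂h/∂x = (307.18 − 306.56) / (650904 − 651019) = -0.005391
∂h/∂y = (302.77 − 306.56) / (4127821 − 4127616) = -0.01849
Flow direction (−∇h) has components (+0.005391 E, +0.01849 N).
Azimuth = atan2(E, N) = atan2(+0.005391, +0.01849) = 16.3° ≈ 016°.

016°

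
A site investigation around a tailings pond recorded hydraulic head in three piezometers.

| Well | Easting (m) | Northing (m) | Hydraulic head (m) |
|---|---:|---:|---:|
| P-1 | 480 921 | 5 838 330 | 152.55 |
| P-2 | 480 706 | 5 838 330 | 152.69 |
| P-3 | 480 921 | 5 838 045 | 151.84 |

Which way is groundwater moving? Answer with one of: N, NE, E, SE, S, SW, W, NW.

S

∂h/∂x = (152.69 − 152.55) / (480706 − 480921) = -0.0006512
∂h/∂y = (151.84 − 152.55) / (5838045 − 5838330) = +0.002491
Flow = −∇h = (+0.0006512 east, -0.002491 north), which points south.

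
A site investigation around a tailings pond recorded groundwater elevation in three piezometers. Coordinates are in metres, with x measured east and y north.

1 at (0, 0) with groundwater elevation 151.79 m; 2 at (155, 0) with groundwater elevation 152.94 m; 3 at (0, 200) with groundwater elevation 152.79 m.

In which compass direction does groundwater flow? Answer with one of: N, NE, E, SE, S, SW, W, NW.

∂h/∂x = (152.94 − 151.79) / (155 − 0) = +0.007419
∂h/∂y = (152.79 − 151.79) / (200 − 0) = +0.005000
Flow = −∇h = (-0.007419 east, -0.005000 north), which points southwest.

SW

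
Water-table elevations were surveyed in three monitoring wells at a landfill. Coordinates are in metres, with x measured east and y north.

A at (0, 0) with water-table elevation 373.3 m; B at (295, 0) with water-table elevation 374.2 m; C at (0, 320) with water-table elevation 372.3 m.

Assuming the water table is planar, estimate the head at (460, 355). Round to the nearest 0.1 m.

∂h/∂x = (374.2 − 373.3) / (295 − 0) = +0.003051
∂h/∂y = (372.3 − 373.3) / (320 − 0) = -0.003125
h(460, 355) = 373.3 + (+0.003051)·(460) + (-0.003125)·(355) = 373.3 +1.403 -1.109 = 373.594 m.

373.6 m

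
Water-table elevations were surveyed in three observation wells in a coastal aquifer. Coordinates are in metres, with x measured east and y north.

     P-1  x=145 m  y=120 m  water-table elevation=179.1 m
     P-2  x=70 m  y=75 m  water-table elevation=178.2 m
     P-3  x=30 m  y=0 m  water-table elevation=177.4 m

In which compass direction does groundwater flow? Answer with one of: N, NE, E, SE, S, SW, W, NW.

With h = a·x + b·y + c and P-1 as origin, the differences give:
  (-75)·a + (-45)·b = -0.9
  (-115)·a + (-120)·b = -1.7
Eliminate b (×(-120) and ×(-45), subtract): 3825·a = 31.50 → a = ∂h/∂x = +0.008235
Back-substitute: b = ∂h/∂y = +0.006275.
Flow = −∇h = (-0.008235 east, -0.006275 north), which points southwest.

SW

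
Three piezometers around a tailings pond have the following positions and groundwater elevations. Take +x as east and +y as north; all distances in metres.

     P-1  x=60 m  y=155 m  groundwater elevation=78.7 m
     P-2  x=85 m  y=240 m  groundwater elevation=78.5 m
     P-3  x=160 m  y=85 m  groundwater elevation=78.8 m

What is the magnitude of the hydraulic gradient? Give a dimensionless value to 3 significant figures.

With h = a·x + b·y + c and P-1 as origin, the differences give:
  25·a + 85·b = -0.2
  100·a + (-70)·b = +0.1
Eliminate b (×(-70) and ×85, subtract): -10250·a = 5.50 → a = ∂h/∂x = -0.0005366
Back-substitute: b = ∂h/∂y = -0.002195.
|∇h| = √(-0.0005366² + -0.002195²) = 0.00226

0.00226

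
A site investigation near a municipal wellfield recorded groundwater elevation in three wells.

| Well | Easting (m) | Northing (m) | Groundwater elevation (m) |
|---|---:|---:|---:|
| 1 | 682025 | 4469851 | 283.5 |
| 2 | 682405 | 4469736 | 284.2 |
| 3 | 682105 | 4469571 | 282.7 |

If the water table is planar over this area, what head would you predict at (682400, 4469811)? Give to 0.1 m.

Differences from 1: to 2 (Δx, Δy, Δh) = (380, -115, +0.7); to 3 = (80, -280, -0.8).
Determinant of the coordinate differences = 380·(-280) − 80·(-115) = -97200.
∂h/∂x = [(+0.7)·(-280) − (-0.8)·(-115)] / -97200 = +0.002963
∂h/∂y = [380·(-0.8) − 80·(+0.7)] / -97200 = +0.003704
h(682400, 4469811) = 283.5 + (+0.002963)·(375) + (+0.003704)·(-40) = 283.5 +1.111 -0.148 = 284.463 m.

284.5 m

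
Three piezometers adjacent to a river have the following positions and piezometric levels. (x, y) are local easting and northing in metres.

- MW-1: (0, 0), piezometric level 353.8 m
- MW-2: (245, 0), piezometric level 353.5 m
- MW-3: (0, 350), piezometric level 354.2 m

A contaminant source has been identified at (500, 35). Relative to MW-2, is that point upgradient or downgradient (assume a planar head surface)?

downgradient

∂h/∂x = (353.5 − 353.8) / (245 − 0) = -0.001224
∂h/∂y = (354.2 − 353.8) / (350 − 0) = +0.001143
Head at (500, 35) = 353.8 + (-0.001224)·(500) + (+0.001143)·(35) = 353.23 m.
That is lower than the 353.5 m at MW-2, so the point is downgradient.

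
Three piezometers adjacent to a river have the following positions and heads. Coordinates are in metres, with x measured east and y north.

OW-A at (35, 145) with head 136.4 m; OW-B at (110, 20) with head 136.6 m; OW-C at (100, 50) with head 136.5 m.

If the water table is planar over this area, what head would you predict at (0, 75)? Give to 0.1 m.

With h = a·x + b·y + c and OW-A as origin, the differences give:
  75·a + (-125)·b = +0.2
  65·a + (-95)·b = +0.1
Eliminate b (×(-95) and ×(-125), subtract): 1000·a = -6.50 → a = ∂h/∂x = -0.006500
Back-substitute: b = ∂h/∂y = -0.005500.
h(0, 75) = 136.4 + (-0.006500)·(-35) + (-0.005500)·(-70) = 136.4 +0.227 +0.385 = 137.012 m.

137.0 m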